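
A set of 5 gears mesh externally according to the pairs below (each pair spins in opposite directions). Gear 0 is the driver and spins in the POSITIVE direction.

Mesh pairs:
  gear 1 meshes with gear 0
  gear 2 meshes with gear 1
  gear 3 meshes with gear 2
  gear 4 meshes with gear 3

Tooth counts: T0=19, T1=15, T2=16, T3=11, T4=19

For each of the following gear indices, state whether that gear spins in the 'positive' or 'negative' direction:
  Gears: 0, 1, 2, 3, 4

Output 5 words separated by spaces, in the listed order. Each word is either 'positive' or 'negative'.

Gear 0 (driver): positive (depth 0)
  gear 1: meshes with gear 0 -> depth 1 -> negative (opposite of gear 0)
  gear 2: meshes with gear 1 -> depth 2 -> positive (opposite of gear 1)
  gear 3: meshes with gear 2 -> depth 3 -> negative (opposite of gear 2)
  gear 4: meshes with gear 3 -> depth 4 -> positive (opposite of gear 3)
Queried indices 0, 1, 2, 3, 4 -> positive, negative, positive, negative, positive

Answer: positive negative positive negative positive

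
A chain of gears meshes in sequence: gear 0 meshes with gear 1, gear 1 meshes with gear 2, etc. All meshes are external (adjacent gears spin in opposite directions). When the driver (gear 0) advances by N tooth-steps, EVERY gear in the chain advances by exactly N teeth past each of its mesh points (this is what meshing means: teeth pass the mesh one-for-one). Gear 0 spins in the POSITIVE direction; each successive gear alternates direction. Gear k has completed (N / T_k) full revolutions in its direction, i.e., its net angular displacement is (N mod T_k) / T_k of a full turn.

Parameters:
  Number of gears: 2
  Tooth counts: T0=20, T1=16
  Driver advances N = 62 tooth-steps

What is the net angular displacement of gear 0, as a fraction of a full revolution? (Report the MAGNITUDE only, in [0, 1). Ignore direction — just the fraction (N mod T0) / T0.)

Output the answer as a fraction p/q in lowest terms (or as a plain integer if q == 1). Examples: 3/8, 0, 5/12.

Chain of 2 gears, tooth counts: [20, 16]
  gear 0: T0=20, direction=positive, advance = 62 mod 20 = 2 teeth = 2/20 turn
  gear 1: T1=16, direction=negative, advance = 62 mod 16 = 14 teeth = 14/16 turn
Gear 0: 62 mod 20 = 2
Fraction = 2 / 20 = 1/10 (gcd(2,20)=2) = 1/10

Answer: 1/10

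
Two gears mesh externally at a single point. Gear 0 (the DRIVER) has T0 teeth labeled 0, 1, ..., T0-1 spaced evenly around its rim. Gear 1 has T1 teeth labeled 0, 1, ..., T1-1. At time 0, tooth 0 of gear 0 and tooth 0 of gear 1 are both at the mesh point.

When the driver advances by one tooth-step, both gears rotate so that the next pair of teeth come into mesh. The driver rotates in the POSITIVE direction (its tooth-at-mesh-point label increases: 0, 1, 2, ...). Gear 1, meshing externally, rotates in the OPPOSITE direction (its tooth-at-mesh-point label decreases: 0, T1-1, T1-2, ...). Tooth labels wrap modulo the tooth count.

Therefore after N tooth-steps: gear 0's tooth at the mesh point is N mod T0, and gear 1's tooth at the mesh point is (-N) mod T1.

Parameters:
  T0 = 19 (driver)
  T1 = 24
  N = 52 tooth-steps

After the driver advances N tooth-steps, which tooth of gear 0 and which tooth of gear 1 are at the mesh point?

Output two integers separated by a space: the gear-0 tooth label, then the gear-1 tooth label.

Answer: 14 20

Derivation:
Gear 0 (driver, T0=19): tooth at mesh = N mod T0
  52 = 2 * 19 + 14, so 52 mod 19 = 14
  gear 0 tooth = 14
Gear 1 (driven, T1=24): tooth at mesh = (-N) mod T1
  52 = 2 * 24 + 4, so 52 mod 24 = 4
  (-52) mod 24 = (-4) mod 24 = 24 - 4 = 20
Mesh after 52 steps: gear-0 tooth 14 meets gear-1 tooth 20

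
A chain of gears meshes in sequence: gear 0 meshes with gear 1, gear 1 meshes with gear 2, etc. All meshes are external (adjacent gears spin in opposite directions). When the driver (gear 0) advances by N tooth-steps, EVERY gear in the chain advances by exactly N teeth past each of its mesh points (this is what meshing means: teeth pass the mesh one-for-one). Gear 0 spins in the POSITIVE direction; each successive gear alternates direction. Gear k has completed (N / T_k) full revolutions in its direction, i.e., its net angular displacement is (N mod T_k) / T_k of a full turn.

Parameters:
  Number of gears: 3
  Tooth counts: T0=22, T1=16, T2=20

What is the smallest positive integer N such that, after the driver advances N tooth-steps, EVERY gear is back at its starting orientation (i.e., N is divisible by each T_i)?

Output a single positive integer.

Answer: 880

Derivation:
Gear k returns to start when N is a multiple of T_k.
All gears at start simultaneously when N is a common multiple of [22, 16, 20]; the smallest such N is lcm(22, 16, 20).
Start: lcm = T0 = 22
Fold in T1=16: gcd(22, 16) = 2; lcm(22, 16) = 22 * 16 / 2 = 352 / 2 = 176
Fold in T2=20: gcd(176, 20) = 4; lcm(176, 20) = 176 * 20 / 4 = 3520 / 4 = 880
Full cycle length = 880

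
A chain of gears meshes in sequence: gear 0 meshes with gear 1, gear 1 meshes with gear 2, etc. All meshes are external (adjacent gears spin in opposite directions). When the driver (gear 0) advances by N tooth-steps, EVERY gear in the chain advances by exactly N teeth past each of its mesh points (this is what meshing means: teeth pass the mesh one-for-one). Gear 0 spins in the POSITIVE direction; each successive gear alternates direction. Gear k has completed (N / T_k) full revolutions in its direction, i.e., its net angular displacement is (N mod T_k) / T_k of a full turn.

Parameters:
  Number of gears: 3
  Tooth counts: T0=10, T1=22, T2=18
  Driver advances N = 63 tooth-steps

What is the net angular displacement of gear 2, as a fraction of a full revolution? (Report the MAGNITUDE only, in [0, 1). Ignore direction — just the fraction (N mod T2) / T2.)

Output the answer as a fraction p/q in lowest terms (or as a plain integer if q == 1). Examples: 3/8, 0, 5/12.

Answer: 1/2

Derivation:
Chain of 3 gears, tooth counts: [10, 22, 18]
  gear 0: T0=10, direction=positive, advance = 63 mod 10 = 3 teeth = 3/10 turn
  gear 1: T1=22, direction=negative, advance = 63 mod 22 = 19 teeth = 19/22 turn
  gear 2: T2=18, direction=positive, advance = 63 mod 18 = 9 teeth = 9/18 turn
Gear 2: 63 mod 18 = 9
Fraction = 9 / 18 = 1/2 (gcd(9,18)=9) = 1/2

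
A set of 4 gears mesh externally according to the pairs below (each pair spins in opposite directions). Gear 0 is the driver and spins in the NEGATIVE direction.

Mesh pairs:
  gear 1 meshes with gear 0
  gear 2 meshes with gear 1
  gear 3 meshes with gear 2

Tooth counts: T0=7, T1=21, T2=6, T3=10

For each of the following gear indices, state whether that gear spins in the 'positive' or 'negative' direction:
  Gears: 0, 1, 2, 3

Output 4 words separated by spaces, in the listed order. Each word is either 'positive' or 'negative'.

Answer: negative positive negative positive

Derivation:
Gear 0 (driver): negative (depth 0)
  gear 1: meshes with gear 0 -> depth 1 -> positive (opposite of gear 0)
  gear 2: meshes with gear 1 -> depth 2 -> negative (opposite of gear 1)
  gear 3: meshes with gear 2 -> depth 3 -> positive (opposite of gear 2)
Queried indices 0, 1, 2, 3 -> negative, positive, negative, positive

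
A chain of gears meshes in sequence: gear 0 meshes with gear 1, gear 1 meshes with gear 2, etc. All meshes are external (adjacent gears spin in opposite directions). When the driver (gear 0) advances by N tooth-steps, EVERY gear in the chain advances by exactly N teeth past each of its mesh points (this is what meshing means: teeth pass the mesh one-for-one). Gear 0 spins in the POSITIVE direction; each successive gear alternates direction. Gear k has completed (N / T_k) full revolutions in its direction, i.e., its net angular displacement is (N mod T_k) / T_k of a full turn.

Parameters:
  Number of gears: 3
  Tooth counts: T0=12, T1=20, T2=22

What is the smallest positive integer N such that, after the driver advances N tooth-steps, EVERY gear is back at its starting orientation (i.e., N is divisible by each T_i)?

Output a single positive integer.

Answer: 660

Derivation:
Gear k returns to start when N is a multiple of T_k.
All gears at start simultaneously when N is a common multiple of [12, 20, 22]; the smallest such N is lcm(12, 20, 22).
Start: lcm = T0 = 12
Fold in T1=20: gcd(12, 20) = 4; lcm(12, 20) = 12 * 20 / 4 = 240 / 4 = 60
Fold in T2=22: gcd(60, 22) = 2; lcm(60, 22) = 60 * 22 / 2 = 1320 / 2 = 660
Full cycle length = 660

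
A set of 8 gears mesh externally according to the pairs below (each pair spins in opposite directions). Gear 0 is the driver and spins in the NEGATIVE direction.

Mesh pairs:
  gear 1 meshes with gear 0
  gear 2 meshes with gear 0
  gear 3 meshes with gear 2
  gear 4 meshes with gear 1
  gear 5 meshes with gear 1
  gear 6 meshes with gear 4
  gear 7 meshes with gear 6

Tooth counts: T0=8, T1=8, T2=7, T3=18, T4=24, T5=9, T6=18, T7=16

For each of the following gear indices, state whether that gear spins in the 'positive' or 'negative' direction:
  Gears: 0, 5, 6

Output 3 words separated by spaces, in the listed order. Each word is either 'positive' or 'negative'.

Answer: negative negative positive

Derivation:
Gear 0 (driver): negative (depth 0)
  gear 1: meshes with gear 0 -> depth 1 -> positive (opposite of gear 0)
  gear 2: meshes with gear 0 -> depth 1 -> positive (opposite of gear 0)
  gear 3: meshes with gear 2 -> depth 2 -> negative (opposite of gear 2)
  gear 4: meshes with gear 1 -> depth 2 -> negative (opposite of gear 1)
  gear 5: meshes with gear 1 -> depth 2 -> negative (opposite of gear 1)
  gear 6: meshes with gear 4 -> depth 3 -> positive (opposite of gear 4)
  gear 7: meshes with gear 6 -> depth 4 -> negative (opposite of gear 6)
Queried indices 0, 5, 6 -> negative, negative, positive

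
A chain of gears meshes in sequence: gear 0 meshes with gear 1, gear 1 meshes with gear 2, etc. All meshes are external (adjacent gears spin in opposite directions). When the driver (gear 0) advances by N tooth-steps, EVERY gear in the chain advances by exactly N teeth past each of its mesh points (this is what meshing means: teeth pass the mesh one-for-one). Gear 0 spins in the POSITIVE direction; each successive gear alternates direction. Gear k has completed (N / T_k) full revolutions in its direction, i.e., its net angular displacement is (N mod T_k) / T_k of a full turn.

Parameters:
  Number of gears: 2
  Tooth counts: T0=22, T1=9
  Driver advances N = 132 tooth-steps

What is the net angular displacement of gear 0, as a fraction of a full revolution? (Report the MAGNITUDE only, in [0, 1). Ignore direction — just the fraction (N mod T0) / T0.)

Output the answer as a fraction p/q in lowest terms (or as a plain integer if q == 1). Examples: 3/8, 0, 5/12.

Chain of 2 gears, tooth counts: [22, 9]
  gear 0: T0=22, direction=positive, advance = 132 mod 22 = 0 teeth = 0/22 turn
  gear 1: T1=9, direction=negative, advance = 132 mod 9 = 6 teeth = 6/9 turn
Gear 0: 132 mod 22 = 0
Fraction = 0 / 22 = 0/1 (gcd(0,22)=22) = 0

Answer: 0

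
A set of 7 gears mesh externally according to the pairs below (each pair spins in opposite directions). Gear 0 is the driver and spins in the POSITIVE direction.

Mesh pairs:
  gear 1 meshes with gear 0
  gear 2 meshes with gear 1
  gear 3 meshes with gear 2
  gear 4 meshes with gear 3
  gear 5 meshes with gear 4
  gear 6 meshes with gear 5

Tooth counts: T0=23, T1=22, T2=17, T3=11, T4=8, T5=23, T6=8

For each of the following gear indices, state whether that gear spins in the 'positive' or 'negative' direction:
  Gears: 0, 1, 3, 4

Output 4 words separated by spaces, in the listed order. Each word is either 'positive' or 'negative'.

Answer: positive negative negative positive

Derivation:
Gear 0 (driver): positive (depth 0)
  gear 1: meshes with gear 0 -> depth 1 -> negative (opposite of gear 0)
  gear 2: meshes with gear 1 -> depth 2 -> positive (opposite of gear 1)
  gear 3: meshes with gear 2 -> depth 3 -> negative (opposite of gear 2)
  gear 4: meshes with gear 3 -> depth 4 -> positive (opposite of gear 3)
  gear 5: meshes with gear 4 -> depth 5 -> negative (opposite of gear 4)
  gear 6: meshes with gear 5 -> depth 6 -> positive (opposite of gear 5)
Queried indices 0, 1, 3, 4 -> positive, negative, negative, positive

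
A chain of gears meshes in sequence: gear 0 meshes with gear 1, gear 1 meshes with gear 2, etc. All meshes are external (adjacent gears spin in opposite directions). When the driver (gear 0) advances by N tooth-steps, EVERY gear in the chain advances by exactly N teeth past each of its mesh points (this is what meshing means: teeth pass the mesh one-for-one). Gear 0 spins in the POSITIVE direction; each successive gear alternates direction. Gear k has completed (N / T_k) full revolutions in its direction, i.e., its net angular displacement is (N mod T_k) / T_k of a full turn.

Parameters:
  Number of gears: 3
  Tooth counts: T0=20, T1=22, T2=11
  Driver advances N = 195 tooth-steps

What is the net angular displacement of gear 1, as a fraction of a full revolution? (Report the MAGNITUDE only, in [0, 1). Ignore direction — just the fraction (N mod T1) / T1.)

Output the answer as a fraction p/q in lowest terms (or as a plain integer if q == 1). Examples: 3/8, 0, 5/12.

Chain of 3 gears, tooth counts: [20, 22, 11]
  gear 0: T0=20, direction=positive, advance = 195 mod 20 = 15 teeth = 15/20 turn
  gear 1: T1=22, direction=negative, advance = 195 mod 22 = 19 teeth = 19/22 turn
  gear 2: T2=11, direction=positive, advance = 195 mod 11 = 8 teeth = 8/11 turn
Gear 1: 195 mod 22 = 19
Fraction = 19 / 22 = 19/22 (gcd(19,22)=1) = 19/22

Answer: 19/22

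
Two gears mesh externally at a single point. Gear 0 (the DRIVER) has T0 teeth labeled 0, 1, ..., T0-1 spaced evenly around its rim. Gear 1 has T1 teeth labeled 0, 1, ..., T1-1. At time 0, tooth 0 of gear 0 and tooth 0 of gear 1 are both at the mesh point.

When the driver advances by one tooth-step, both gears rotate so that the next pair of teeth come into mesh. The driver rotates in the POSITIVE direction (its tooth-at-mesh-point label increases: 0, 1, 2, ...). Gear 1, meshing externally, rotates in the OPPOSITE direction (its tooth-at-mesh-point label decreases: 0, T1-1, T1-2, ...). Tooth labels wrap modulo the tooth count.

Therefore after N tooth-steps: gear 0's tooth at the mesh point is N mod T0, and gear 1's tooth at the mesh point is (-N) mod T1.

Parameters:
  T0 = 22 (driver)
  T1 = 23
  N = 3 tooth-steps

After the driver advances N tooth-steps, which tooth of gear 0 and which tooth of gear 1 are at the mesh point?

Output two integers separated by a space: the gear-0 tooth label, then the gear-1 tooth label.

Answer: 3 20

Derivation:
Gear 0 (driver, T0=22): tooth at mesh = N mod T0
  3 = 0 * 22 + 3, so 3 mod 22 = 3
  gear 0 tooth = 3
Gear 1 (driven, T1=23): tooth at mesh = (-N) mod T1
  3 = 0 * 23 + 3, so 3 mod 23 = 3
  (-3) mod 23 = (-3) mod 23 = 23 - 3 = 20
Mesh after 3 steps: gear-0 tooth 3 meets gear-1 tooth 20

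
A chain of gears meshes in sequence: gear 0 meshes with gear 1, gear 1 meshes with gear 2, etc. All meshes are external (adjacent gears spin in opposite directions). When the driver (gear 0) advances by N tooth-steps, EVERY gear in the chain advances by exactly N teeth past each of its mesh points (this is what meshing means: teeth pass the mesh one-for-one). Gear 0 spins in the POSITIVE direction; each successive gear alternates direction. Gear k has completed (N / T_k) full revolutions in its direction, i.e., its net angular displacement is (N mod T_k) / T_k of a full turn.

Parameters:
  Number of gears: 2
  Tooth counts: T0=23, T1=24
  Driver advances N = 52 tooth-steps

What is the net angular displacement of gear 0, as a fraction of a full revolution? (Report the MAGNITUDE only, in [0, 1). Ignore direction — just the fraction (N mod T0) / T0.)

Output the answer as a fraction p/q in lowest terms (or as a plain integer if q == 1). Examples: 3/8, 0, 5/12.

Chain of 2 gears, tooth counts: [23, 24]
  gear 0: T0=23, direction=positive, advance = 52 mod 23 = 6 teeth = 6/23 turn
  gear 1: T1=24, direction=negative, advance = 52 mod 24 = 4 teeth = 4/24 turn
Gear 0: 52 mod 23 = 6
Fraction = 6 / 23 = 6/23 (gcd(6,23)=1) = 6/23

Answer: 6/23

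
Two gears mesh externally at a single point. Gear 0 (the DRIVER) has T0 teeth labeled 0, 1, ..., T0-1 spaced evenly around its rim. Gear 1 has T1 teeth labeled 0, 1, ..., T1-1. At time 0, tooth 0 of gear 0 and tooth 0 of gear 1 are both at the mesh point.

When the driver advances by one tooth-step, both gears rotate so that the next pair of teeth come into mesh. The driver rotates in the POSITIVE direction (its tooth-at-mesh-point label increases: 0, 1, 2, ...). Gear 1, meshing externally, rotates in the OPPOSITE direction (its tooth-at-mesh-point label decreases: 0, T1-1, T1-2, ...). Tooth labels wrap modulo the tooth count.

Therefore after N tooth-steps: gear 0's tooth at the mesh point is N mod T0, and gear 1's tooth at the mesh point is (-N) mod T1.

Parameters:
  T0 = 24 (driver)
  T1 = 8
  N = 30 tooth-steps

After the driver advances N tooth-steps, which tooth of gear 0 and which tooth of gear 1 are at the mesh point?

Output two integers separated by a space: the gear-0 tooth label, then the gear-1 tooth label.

Gear 0 (driver, T0=24): tooth at mesh = N mod T0
  30 = 1 * 24 + 6, so 30 mod 24 = 6
  gear 0 tooth = 6
Gear 1 (driven, T1=8): tooth at mesh = (-N) mod T1
  30 = 3 * 8 + 6, so 30 mod 8 = 6
  (-30) mod 8 = (-6) mod 8 = 8 - 6 = 2
Mesh after 30 steps: gear-0 tooth 6 meets gear-1 tooth 2

Answer: 6 2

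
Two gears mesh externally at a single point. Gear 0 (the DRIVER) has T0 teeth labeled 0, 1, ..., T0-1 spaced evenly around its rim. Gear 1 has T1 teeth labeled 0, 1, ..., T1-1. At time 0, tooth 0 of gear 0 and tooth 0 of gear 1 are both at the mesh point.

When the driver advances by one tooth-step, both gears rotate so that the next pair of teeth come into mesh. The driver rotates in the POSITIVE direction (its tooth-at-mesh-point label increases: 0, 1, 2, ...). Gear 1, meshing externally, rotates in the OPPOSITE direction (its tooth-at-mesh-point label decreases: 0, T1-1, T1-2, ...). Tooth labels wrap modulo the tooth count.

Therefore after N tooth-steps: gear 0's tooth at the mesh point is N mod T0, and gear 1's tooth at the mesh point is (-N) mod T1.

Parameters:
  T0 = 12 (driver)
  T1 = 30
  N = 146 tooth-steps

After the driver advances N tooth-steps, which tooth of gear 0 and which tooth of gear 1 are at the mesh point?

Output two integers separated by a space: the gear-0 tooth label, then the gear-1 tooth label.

Answer: 2 4

Derivation:
Gear 0 (driver, T0=12): tooth at mesh = N mod T0
  146 = 12 * 12 + 2, so 146 mod 12 = 2
  gear 0 tooth = 2
Gear 1 (driven, T1=30): tooth at mesh = (-N) mod T1
  146 = 4 * 30 + 26, so 146 mod 30 = 26
  (-146) mod 30 = (-26) mod 30 = 30 - 26 = 4
Mesh after 146 steps: gear-0 tooth 2 meets gear-1 tooth 4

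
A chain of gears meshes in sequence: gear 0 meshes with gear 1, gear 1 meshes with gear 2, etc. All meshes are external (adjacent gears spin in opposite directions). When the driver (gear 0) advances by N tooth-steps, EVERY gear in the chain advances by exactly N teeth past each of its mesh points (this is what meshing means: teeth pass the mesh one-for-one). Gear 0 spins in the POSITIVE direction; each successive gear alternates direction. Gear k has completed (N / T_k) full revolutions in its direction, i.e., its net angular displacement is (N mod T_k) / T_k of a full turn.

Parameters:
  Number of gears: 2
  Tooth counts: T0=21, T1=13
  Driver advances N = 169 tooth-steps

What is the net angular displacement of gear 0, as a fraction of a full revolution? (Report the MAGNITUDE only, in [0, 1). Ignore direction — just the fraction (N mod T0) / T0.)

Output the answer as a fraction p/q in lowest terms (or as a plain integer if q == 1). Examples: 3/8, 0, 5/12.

Chain of 2 gears, tooth counts: [21, 13]
  gear 0: T0=21, direction=positive, advance = 169 mod 21 = 1 teeth = 1/21 turn
  gear 1: T1=13, direction=negative, advance = 169 mod 13 = 0 teeth = 0/13 turn
Gear 0: 169 mod 21 = 1
Fraction = 1 / 21 = 1/21 (gcd(1,21)=1) = 1/21

Answer: 1/21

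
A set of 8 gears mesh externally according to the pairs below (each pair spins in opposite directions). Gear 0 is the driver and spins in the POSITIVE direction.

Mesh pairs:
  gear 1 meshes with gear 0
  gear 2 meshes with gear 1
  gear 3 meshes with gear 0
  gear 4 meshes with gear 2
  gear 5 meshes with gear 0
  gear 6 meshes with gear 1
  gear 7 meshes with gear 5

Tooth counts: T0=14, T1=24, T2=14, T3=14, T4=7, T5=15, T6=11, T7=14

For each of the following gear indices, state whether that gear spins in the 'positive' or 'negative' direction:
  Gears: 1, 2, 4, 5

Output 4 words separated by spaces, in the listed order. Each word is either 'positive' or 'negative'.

Answer: negative positive negative negative

Derivation:
Gear 0 (driver): positive (depth 0)
  gear 1: meshes with gear 0 -> depth 1 -> negative (opposite of gear 0)
  gear 2: meshes with gear 1 -> depth 2 -> positive (opposite of gear 1)
  gear 3: meshes with gear 0 -> depth 1 -> negative (opposite of gear 0)
  gear 4: meshes with gear 2 -> depth 3 -> negative (opposite of gear 2)
  gear 5: meshes with gear 0 -> depth 1 -> negative (opposite of gear 0)
  gear 6: meshes with gear 1 -> depth 2 -> positive (opposite of gear 1)
  gear 7: meshes with gear 5 -> depth 2 -> positive (opposite of gear 5)
Queried indices 1, 2, 4, 5 -> negative, positive, negative, negative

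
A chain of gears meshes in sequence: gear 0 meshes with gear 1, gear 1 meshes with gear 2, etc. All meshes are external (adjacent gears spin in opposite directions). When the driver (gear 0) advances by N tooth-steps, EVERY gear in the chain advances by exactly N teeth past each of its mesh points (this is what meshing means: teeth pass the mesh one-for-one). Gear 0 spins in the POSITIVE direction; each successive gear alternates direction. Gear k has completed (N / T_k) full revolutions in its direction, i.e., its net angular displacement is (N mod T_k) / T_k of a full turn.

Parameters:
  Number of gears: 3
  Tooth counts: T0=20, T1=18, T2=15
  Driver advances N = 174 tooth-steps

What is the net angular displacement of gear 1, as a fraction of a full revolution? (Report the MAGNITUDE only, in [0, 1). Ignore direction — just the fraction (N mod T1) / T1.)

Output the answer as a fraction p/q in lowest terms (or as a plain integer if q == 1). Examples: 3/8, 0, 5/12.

Answer: 2/3

Derivation:
Chain of 3 gears, tooth counts: [20, 18, 15]
  gear 0: T0=20, direction=positive, advance = 174 mod 20 = 14 teeth = 14/20 turn
  gear 1: T1=18, direction=negative, advance = 174 mod 18 = 12 teeth = 12/18 turn
  gear 2: T2=15, direction=positive, advance = 174 mod 15 = 9 teeth = 9/15 turn
Gear 1: 174 mod 18 = 12
Fraction = 12 / 18 = 2/3 (gcd(12,18)=6) = 2/3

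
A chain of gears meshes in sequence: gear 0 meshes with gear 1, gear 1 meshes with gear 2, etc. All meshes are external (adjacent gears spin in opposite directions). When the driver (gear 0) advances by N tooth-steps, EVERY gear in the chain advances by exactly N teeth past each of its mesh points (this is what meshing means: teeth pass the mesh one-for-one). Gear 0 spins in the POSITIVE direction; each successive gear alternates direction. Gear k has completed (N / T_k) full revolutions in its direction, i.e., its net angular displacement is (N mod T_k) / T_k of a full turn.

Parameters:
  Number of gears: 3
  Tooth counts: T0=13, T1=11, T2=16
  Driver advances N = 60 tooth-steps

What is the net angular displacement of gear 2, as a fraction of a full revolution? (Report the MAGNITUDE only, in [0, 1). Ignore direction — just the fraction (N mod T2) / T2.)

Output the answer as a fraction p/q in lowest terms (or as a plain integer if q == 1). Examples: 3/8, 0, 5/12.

Chain of 3 gears, tooth counts: [13, 11, 16]
  gear 0: T0=13, direction=positive, advance = 60 mod 13 = 8 teeth = 8/13 turn
  gear 1: T1=11, direction=negative, advance = 60 mod 11 = 5 teeth = 5/11 turn
  gear 2: T2=16, direction=positive, advance = 60 mod 16 = 12 teeth = 12/16 turn
Gear 2: 60 mod 16 = 12
Fraction = 12 / 16 = 3/4 (gcd(12,16)=4) = 3/4

Answer: 3/4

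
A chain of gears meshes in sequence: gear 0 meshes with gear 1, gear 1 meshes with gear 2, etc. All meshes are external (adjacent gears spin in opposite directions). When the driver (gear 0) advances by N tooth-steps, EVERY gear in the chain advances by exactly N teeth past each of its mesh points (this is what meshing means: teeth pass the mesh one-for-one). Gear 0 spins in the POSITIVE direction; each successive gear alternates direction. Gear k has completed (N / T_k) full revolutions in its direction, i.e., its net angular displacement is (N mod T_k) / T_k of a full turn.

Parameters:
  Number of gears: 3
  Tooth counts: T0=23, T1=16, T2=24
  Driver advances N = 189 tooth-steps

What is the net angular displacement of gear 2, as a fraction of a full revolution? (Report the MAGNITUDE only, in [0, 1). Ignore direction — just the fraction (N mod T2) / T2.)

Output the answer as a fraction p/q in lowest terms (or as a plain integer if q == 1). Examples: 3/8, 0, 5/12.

Answer: 7/8

Derivation:
Chain of 3 gears, tooth counts: [23, 16, 24]
  gear 0: T0=23, direction=positive, advance = 189 mod 23 = 5 teeth = 5/23 turn
  gear 1: T1=16, direction=negative, advance = 189 mod 16 = 13 teeth = 13/16 turn
  gear 2: T2=24, direction=positive, advance = 189 mod 24 = 21 teeth = 21/24 turn
Gear 2: 189 mod 24 = 21
Fraction = 21 / 24 = 7/8 (gcd(21,24)=3) = 7/8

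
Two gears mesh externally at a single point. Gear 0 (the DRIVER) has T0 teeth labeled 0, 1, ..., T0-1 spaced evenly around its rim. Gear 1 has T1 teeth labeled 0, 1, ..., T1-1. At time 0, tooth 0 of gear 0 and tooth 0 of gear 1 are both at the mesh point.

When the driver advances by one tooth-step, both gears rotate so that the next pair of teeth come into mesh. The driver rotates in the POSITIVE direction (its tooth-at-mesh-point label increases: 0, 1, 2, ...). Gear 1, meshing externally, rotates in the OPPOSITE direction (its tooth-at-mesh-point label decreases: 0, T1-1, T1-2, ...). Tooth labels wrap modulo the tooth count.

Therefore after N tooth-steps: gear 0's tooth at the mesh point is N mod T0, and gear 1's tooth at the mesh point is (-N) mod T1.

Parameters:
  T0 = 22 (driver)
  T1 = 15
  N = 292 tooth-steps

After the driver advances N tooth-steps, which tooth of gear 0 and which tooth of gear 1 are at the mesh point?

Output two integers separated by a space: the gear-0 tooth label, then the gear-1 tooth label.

Gear 0 (driver, T0=22): tooth at mesh = N mod T0
  292 = 13 * 22 + 6, so 292 mod 22 = 6
  gear 0 tooth = 6
Gear 1 (driven, T1=15): tooth at mesh = (-N) mod T1
  292 = 19 * 15 + 7, so 292 mod 15 = 7
  (-292) mod 15 = (-7) mod 15 = 15 - 7 = 8
Mesh after 292 steps: gear-0 tooth 6 meets gear-1 tooth 8

Answer: 6 8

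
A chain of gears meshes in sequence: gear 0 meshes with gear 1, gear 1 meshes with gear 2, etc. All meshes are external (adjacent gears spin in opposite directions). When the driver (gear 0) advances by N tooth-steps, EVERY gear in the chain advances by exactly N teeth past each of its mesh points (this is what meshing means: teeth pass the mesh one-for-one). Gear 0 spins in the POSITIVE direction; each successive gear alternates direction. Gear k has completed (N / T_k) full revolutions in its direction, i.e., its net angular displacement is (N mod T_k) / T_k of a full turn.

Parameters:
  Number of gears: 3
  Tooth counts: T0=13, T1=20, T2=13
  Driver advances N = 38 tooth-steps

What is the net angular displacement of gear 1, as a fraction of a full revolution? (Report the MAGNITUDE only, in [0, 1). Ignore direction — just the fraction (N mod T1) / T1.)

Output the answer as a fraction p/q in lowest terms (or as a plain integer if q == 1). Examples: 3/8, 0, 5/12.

Chain of 3 gears, tooth counts: [13, 20, 13]
  gear 0: T0=13, direction=positive, advance = 38 mod 13 = 12 teeth = 12/13 turn
  gear 1: T1=20, direction=negative, advance = 38 mod 20 = 18 teeth = 18/20 turn
  gear 2: T2=13, direction=positive, advance = 38 mod 13 = 12 teeth = 12/13 turn
Gear 1: 38 mod 20 = 18
Fraction = 18 / 20 = 9/10 (gcd(18,20)=2) = 9/10

Answer: 9/10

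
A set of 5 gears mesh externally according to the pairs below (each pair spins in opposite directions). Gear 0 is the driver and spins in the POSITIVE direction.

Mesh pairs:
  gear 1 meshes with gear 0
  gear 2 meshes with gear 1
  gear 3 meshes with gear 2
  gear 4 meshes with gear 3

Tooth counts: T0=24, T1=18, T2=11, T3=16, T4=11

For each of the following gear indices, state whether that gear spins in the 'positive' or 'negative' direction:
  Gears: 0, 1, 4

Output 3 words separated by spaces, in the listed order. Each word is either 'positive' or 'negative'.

Gear 0 (driver): positive (depth 0)
  gear 1: meshes with gear 0 -> depth 1 -> negative (opposite of gear 0)
  gear 2: meshes with gear 1 -> depth 2 -> positive (opposite of gear 1)
  gear 3: meshes with gear 2 -> depth 3 -> negative (opposite of gear 2)
  gear 4: meshes with gear 3 -> depth 4 -> positive (opposite of gear 3)
Queried indices 0, 1, 4 -> positive, negative, positive

Answer: positive negative positive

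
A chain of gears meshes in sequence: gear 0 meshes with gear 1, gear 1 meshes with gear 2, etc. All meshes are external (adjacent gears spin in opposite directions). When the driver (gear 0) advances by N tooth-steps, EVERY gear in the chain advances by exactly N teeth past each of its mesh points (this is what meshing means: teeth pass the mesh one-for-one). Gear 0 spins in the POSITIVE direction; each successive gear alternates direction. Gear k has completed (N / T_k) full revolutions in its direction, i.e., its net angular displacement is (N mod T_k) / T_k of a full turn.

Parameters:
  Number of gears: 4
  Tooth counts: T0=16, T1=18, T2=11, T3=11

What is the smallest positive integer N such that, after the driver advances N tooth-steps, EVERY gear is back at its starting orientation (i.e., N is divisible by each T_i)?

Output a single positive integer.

Answer: 1584

Derivation:
Gear k returns to start when N is a multiple of T_k.
All gears at start simultaneously when N is a common multiple of [16, 18, 11, 11]; the smallest such N is lcm(16, 18, 11, 11).
Start: lcm = T0 = 16
Fold in T1=18: gcd(16, 18) = 2; lcm(16, 18) = 16 * 18 / 2 = 288 / 2 = 144
Fold in T2=11: gcd(144, 11) = 1; lcm(144, 11) = 144 * 11 / 1 = 1584 / 1 = 1584
Fold in T3=11: gcd(1584, 11) = 11; lcm(1584, 11) = 1584 * 11 / 11 = 17424 / 11 = 1584
Full cycle length = 1584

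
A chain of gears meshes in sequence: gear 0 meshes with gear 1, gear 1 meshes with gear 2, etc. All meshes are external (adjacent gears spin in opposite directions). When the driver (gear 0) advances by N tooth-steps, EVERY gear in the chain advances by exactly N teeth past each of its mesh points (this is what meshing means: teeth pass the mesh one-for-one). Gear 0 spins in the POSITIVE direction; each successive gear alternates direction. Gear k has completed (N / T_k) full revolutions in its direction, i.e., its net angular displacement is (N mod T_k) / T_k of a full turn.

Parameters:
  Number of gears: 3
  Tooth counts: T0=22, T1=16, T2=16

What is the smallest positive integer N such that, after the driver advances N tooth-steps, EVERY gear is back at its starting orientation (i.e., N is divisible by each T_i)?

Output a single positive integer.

Gear k returns to start when N is a multiple of T_k.
All gears at start simultaneously when N is a common multiple of [22, 16, 16]; the smallest such N is lcm(22, 16, 16).
Start: lcm = T0 = 22
Fold in T1=16: gcd(22, 16) = 2; lcm(22, 16) = 22 * 16 / 2 = 352 / 2 = 176
Fold in T2=16: gcd(176, 16) = 16; lcm(176, 16) = 176 * 16 / 16 = 2816 / 16 = 176
Full cycle length = 176

Answer: 176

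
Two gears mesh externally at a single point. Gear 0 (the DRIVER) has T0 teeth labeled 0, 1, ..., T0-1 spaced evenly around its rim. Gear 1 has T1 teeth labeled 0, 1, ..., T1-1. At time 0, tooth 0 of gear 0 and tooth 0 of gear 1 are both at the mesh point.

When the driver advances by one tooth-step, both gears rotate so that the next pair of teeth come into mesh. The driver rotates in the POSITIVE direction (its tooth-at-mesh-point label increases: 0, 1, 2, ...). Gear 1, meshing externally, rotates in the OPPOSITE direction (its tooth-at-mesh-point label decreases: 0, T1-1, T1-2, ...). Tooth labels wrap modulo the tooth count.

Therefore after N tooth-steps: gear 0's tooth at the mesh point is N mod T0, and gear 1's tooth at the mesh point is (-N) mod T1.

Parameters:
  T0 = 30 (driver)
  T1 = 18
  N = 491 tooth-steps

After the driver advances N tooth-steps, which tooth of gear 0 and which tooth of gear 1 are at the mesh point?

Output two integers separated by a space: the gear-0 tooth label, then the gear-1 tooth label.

Answer: 11 13

Derivation:
Gear 0 (driver, T0=30): tooth at mesh = N mod T0
  491 = 16 * 30 + 11, so 491 mod 30 = 11
  gear 0 tooth = 11
Gear 1 (driven, T1=18): tooth at mesh = (-N) mod T1
  491 = 27 * 18 + 5, so 491 mod 18 = 5
  (-491) mod 18 = (-5) mod 18 = 18 - 5 = 13
Mesh after 491 steps: gear-0 tooth 11 meets gear-1 tooth 13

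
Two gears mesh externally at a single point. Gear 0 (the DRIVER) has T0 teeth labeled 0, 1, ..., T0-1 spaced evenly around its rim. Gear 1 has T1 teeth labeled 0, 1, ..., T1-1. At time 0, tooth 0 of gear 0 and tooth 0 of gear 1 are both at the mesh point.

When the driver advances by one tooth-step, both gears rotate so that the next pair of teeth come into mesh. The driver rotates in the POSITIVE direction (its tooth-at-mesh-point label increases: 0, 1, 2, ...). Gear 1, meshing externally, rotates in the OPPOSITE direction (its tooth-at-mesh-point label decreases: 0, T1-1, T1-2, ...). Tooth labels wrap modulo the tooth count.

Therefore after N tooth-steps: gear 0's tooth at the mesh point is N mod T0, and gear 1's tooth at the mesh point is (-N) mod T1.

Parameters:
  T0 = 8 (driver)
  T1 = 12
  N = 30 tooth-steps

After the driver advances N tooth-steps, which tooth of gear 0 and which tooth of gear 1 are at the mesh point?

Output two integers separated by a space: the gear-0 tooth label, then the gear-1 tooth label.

Gear 0 (driver, T0=8): tooth at mesh = N mod T0
  30 = 3 * 8 + 6, so 30 mod 8 = 6
  gear 0 tooth = 6
Gear 1 (driven, T1=12): tooth at mesh = (-N) mod T1
  30 = 2 * 12 + 6, so 30 mod 12 = 6
  (-30) mod 12 = (-6) mod 12 = 12 - 6 = 6
Mesh after 30 steps: gear-0 tooth 6 meets gear-1 tooth 6

Answer: 6 6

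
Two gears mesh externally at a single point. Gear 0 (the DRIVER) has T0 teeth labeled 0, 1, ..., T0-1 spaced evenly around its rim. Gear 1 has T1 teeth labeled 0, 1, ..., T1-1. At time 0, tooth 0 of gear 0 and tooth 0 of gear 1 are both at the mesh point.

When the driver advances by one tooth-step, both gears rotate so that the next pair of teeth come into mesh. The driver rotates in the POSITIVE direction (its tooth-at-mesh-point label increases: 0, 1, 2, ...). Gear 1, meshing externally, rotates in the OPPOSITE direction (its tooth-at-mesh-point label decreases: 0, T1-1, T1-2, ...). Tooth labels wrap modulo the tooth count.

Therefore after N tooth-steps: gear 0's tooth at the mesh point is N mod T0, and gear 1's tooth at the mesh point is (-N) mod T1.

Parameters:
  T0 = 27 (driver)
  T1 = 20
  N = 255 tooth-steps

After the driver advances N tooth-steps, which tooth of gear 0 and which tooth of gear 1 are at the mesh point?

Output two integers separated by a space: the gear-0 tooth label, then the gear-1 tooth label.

Gear 0 (driver, T0=27): tooth at mesh = N mod T0
  255 = 9 * 27 + 12, so 255 mod 27 = 12
  gear 0 tooth = 12
Gear 1 (driven, T1=20): tooth at mesh = (-N) mod T1
  255 = 12 * 20 + 15, so 255 mod 20 = 15
  (-255) mod 20 = (-15) mod 20 = 20 - 15 = 5
Mesh after 255 steps: gear-0 tooth 12 meets gear-1 tooth 5

Answer: 12 5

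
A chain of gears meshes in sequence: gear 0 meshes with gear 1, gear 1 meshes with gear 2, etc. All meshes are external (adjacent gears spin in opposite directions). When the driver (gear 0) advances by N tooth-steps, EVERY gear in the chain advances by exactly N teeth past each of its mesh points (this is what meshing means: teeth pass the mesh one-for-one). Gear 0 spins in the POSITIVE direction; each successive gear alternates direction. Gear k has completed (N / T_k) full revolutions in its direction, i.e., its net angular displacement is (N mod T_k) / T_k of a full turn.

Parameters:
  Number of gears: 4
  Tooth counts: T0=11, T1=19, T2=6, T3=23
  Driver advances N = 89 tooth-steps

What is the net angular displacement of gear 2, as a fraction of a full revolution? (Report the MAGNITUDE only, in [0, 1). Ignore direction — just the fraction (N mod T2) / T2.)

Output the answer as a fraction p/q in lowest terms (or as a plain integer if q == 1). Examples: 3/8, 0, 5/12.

Answer: 5/6

Derivation:
Chain of 4 gears, tooth counts: [11, 19, 6, 23]
  gear 0: T0=11, direction=positive, advance = 89 mod 11 = 1 teeth = 1/11 turn
  gear 1: T1=19, direction=negative, advance = 89 mod 19 = 13 teeth = 13/19 turn
  gear 2: T2=6, direction=positive, advance = 89 mod 6 = 5 teeth = 5/6 turn
  gear 3: T3=23, direction=negative, advance = 89 mod 23 = 20 teeth = 20/23 turn
Gear 2: 89 mod 6 = 5
Fraction = 5 / 6 = 5/6 (gcd(5,6)=1) = 5/6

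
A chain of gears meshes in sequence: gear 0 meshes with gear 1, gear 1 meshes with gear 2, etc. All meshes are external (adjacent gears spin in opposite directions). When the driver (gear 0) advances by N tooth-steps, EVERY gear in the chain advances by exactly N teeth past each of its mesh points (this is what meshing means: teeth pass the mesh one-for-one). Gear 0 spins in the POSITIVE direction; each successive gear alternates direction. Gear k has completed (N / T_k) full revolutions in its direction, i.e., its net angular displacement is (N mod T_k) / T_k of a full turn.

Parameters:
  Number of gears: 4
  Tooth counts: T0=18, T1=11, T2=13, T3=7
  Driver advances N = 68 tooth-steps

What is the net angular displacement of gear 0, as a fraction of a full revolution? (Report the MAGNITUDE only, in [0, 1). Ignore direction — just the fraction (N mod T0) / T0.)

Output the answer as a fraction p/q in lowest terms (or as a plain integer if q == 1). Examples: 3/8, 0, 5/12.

Answer: 7/9

Derivation:
Chain of 4 gears, tooth counts: [18, 11, 13, 7]
  gear 0: T0=18, direction=positive, advance = 68 mod 18 = 14 teeth = 14/18 turn
  gear 1: T1=11, direction=negative, advance = 68 mod 11 = 2 teeth = 2/11 turn
  gear 2: T2=13, direction=positive, advance = 68 mod 13 = 3 teeth = 3/13 turn
  gear 3: T3=7, direction=negative, advance = 68 mod 7 = 5 teeth = 5/7 turn
Gear 0: 68 mod 18 = 14
Fraction = 14 / 18 = 7/9 (gcd(14,18)=2) = 7/9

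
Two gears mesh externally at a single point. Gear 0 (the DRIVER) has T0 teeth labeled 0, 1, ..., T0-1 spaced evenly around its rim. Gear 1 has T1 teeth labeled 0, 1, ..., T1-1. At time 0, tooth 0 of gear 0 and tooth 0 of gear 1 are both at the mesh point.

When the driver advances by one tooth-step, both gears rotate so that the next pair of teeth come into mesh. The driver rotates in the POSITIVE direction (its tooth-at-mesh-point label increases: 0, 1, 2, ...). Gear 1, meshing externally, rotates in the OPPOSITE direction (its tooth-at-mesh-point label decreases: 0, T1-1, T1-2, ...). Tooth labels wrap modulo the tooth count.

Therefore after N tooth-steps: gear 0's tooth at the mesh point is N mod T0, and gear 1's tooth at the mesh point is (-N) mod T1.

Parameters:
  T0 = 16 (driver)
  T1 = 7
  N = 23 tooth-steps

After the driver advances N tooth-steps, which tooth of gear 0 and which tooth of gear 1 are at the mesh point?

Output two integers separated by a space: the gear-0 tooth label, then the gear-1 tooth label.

Gear 0 (driver, T0=16): tooth at mesh = N mod T0
  23 = 1 * 16 + 7, so 23 mod 16 = 7
  gear 0 tooth = 7
Gear 1 (driven, T1=7): tooth at mesh = (-N) mod T1
  23 = 3 * 7 + 2, so 23 mod 7 = 2
  (-23) mod 7 = (-2) mod 7 = 7 - 2 = 5
Mesh after 23 steps: gear-0 tooth 7 meets gear-1 tooth 5

Answer: 7 5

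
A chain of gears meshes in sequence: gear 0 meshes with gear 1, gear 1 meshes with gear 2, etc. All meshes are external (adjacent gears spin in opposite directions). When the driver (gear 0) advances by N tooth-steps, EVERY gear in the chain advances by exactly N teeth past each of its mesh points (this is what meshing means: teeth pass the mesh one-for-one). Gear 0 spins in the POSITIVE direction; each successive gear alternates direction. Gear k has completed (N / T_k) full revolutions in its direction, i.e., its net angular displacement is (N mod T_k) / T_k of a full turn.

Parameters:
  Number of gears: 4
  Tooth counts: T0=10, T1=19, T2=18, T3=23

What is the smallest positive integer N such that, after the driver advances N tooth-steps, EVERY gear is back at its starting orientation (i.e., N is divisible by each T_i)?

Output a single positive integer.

Gear k returns to start when N is a multiple of T_k.
All gears at start simultaneously when N is a common multiple of [10, 19, 18, 23]; the smallest such N is lcm(10, 19, 18, 23).
Start: lcm = T0 = 10
Fold in T1=19: gcd(10, 19) = 1; lcm(10, 19) = 10 * 19 / 1 = 190 / 1 = 190
Fold in T2=18: gcd(190, 18) = 2; lcm(190, 18) = 190 * 18 / 2 = 3420 / 2 = 1710
Fold in T3=23: gcd(1710, 23) = 1; lcm(1710, 23) = 1710 * 23 / 1 = 39330 / 1 = 39330
Full cycle length = 39330

Answer: 39330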